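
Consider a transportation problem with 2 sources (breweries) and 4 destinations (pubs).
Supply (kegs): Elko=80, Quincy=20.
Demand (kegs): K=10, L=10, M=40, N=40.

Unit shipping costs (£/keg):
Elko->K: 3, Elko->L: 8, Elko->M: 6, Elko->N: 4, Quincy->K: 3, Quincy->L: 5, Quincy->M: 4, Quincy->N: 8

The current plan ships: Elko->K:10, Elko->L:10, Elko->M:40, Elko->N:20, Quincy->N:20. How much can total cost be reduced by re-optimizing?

Current plan cost = 10·3 + 10·8 + 40·6 + 20·4 + 20·8 = £590.
Optimal plan:
  Elko→K: 10 × £3 = £30
  Elko→M: 30 × £6 = £180
  Elko→N: 40 × £4 = £160
  Quincy→L: 10 × £5 = £50
  Quincy→M: 10 × £4 = £40
Optimal cost = £460.
Saving = 590 − 460 = £130.

130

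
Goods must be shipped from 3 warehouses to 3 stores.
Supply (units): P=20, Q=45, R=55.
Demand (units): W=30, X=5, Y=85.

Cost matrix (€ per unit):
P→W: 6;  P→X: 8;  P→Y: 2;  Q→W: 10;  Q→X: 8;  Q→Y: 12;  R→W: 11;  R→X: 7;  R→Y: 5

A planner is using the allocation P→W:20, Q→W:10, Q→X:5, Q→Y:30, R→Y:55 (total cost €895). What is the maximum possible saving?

Current plan cost = 20·6 + 10·10 + 5·8 + 30·12 + 55·5 = €895.
Optimal plan:
  P to Y: 20 × €2 = €40
  Q to W: 30 × €10 = €300
  Q to X: 5 × €8 = €40
  Q to Y: 10 × €12 = €120
  R to Y: 55 × €5 = €275
Optimal cost = €775.
Saving = 895 − 775 = €120.

120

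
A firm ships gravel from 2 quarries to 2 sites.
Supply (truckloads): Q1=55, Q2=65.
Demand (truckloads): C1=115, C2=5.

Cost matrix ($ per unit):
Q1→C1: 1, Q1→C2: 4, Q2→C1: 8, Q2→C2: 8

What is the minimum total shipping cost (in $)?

An optimal shipping plan:
  Q1 to C1: 55 truckloads
  Q2 to C1: 60 truckloads
  Q2 to C2: 5 truckloads
Total cost = $575.
(Supply check: Q1 ships 55; Q2 ships 65.)

575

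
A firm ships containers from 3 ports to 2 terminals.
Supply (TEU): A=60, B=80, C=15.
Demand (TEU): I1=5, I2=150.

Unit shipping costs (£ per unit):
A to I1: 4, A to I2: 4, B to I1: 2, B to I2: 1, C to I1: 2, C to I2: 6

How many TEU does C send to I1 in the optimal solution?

The minimum-cost plan:
  A->I2: 60 × £4 = £240
  B->I2: 80 × £1 = £80
  C->I1: 5 × £2 = £10
  C->I2: 10 × £6 = £60
Total cost = £390.
So C→I1 carries 5 TEU.

5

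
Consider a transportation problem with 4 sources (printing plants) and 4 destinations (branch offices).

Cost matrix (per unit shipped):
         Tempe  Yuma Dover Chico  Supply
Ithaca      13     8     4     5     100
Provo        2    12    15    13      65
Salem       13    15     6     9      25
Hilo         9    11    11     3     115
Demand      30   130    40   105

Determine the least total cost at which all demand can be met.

Optimal allocation:
  Ithaca->Yuma: 85 × 8 = 680
  Ithaca->Dover: 15 × 4 = 60
  Provo->Tempe: 30 × 2 = 60
  Provo->Yuma: 35 × 12 = 420
  Salem->Dover: 25 × 6 = 150
  Hilo->Yuma: 10 × 11 = 110
  Hilo->Chico: 105 × 3 = 315
Total = 680 + 60 + 60 + 420 + 150 + 110 + 315 = 1795.
(Supply check: Ithaca ships 100; Provo ships 65; Salem ships 25; Hilo ships 115.)

1795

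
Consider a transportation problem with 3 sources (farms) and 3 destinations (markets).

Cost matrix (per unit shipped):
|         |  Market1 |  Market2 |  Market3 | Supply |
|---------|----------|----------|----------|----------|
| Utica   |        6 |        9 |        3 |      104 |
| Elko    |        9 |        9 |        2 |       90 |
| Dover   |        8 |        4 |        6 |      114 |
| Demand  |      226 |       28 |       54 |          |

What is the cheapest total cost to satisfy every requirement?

1856

Optimal allocation:
  Utica–Market1: 104 × 6 = 624
  Elko–Market1: 36 × 9 = 324
  Elko–Market3: 54 × 2 = 108
  Dover–Market1: 86 × 8 = 688
  Dover–Market2: 28 × 4 = 112
Total = 624 + 324 + 108 + 688 + 112 = 1856.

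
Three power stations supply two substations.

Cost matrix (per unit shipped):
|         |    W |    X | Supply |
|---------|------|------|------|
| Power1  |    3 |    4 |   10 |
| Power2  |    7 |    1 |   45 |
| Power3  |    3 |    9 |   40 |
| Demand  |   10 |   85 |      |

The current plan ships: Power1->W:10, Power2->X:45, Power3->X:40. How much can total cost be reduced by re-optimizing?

Current plan cost = 10·3 + 45·1 + 40·9 = 435.
Optimal plan:
  Power1 to X: 10 × 4 = 40
  Power2 to X: 45 × 1 = 45
  Power3 to W: 10 × 3 = 30
  Power3 to X: 30 × 9 = 270
Optimal cost = 385.
Saving = 435 − 385 = 50.

50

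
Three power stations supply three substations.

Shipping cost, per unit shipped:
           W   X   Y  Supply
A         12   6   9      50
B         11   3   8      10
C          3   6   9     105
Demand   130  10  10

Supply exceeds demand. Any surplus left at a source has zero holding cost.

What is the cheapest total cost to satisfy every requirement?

An optimal shipping plan:
  A–W: 25 MWh
  A–Y: 10 MWh
  B–X: 10 MWh
  C–W: 105 MWh
Total cost = 735.

735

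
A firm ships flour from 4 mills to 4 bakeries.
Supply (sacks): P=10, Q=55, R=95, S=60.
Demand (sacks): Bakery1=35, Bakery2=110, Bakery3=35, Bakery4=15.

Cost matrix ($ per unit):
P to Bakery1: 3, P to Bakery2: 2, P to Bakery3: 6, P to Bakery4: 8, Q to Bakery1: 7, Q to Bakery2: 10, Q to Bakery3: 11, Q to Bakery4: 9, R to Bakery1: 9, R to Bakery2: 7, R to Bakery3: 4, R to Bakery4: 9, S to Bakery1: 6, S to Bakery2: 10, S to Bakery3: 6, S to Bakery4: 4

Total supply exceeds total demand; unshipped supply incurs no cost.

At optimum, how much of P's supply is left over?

0

An optimal plan:
  P->Bakery2: 10 sacks
  Q->Bakery2: 30 sacks
  R->Bakery2: 70 sacks
  R->Bakery3: 25 sacks
  S->Bakery1: 35 sacks
  S->Bakery3: 10 sacks
  S->Bakery4: 15 sacks
Total cost = $1240.
P ships 10 of its 10, leaving 0.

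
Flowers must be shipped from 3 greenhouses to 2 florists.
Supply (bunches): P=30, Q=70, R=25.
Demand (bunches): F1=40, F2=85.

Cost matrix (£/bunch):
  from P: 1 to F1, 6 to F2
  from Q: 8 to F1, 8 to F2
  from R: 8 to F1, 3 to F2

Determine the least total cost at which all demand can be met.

665

One minimum-cost allocation:
  P→F1: 30 bunches
  Q→F1: 10 bunches
  Q→F2: 60 bunches
  R→F2: 25 bunches
Total cost = £665.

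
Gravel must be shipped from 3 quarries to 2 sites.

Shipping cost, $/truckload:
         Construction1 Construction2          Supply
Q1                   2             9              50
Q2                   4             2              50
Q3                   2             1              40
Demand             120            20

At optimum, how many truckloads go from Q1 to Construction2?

Optimal shipments:
  Q1 to Construction1: 50 truckloads
  Q2 to Construction1: 30 truckloads
  Q2 to Construction2: 20 truckloads
  Q3 to Construction1: 40 truckloads
Total cost = $340.
The route Q1→Construction2 is not used.

0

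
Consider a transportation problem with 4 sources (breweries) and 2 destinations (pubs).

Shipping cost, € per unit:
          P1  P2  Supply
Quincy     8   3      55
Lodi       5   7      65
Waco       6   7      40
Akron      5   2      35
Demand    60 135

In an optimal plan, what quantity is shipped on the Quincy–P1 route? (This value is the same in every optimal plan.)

Optimal shipments:
  Quincy to P2: 55 × €3 = €165
  Lodi to P1: 60 × €5 = €300
  Lodi to P2: 5 × €7 = €35
  Waco to P2: 40 × €7 = €280
  Akron to P2: 35 × €2 = €70
Total cost = €850.
The route Quincy→P1 is not used.

0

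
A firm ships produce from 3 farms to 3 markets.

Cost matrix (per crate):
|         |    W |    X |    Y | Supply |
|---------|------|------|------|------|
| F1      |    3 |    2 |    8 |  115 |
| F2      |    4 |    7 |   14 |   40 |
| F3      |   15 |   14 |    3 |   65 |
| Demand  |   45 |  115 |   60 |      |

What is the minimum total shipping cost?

645

One minimum-cost allocation:
  F1 to X: 115 × 2 = 230
  F2 to W: 40 × 4 = 160
  F3 to W: 5 × 15 = 75
  F3 to Y: 60 × 3 = 180
Total = 230 + 160 + 75 + 180 = 645.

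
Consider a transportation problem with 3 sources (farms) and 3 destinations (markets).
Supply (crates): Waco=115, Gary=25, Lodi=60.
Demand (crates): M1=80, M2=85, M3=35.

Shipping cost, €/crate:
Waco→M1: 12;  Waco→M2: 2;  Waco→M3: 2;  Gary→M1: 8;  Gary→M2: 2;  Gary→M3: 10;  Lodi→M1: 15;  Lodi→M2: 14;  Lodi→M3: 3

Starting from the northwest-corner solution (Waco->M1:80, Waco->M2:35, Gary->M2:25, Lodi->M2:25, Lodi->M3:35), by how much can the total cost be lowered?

325

Current plan cost = 80·12 + 35·2 + 25·2 + 25·14 + 35·3 = €1535.
Optimal plan:
  Waco–M1: 30 × €12 = €360
  Waco–M2: 85 × €2 = €170
  Gary–M1: 25 × €8 = €200
  Lodi–M1: 25 × €15 = €375
  Lodi–M3: 35 × €3 = €105
Optimal cost = €1210.
Saving = 1535 − 1210 = €325.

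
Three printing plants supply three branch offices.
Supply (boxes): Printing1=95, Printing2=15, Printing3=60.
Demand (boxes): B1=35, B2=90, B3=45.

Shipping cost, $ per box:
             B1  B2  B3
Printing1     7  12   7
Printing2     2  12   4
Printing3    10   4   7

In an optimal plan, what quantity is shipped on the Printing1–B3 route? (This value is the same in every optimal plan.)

45

Solving gives:
  Printing1 to B1: 20 × $7 = $140
  Printing1 to B2: 30 × $12 = $360
  Printing1 to B3: 45 × $7 = $315
  Printing2 to B1: 15 × $2 = $30
  Printing3 to B2: 60 × $4 = $240
Total cost = $1085.
So Printing1→B3 carries 45 boxes.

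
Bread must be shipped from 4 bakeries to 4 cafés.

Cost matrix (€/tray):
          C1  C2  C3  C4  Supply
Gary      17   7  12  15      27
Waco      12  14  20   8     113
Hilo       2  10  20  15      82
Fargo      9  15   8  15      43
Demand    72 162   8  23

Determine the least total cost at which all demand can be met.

One minimum-cost allocation:
  Gary to C2: 27 × €7 = €189
  Waco to C2: 90 × €14 = €1260
  Waco to C4: 23 × €8 = €184
  Hilo to C1: 72 × €2 = €144
  Hilo to C2: 10 × €10 = €100
  Fargo to C2: 35 × €15 = €525
  Fargo to C3: 8 × €8 = €64
Total = 189 + 1260 + 184 + 144 + 100 + 525 + 64 = €2466.

2466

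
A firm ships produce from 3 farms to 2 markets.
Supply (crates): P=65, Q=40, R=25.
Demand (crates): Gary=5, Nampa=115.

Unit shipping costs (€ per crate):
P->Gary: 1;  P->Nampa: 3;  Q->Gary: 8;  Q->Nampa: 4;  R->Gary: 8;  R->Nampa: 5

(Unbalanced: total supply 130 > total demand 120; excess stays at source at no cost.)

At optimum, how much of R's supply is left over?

10

An optimal plan:
  P to Gary: 5 crates
  P to Nampa: 60 crates
  Q to Nampa: 40 crates
  R to Nampa: 15 crates
Total cost = €420.
R ships 15 of its 25, leaving 10.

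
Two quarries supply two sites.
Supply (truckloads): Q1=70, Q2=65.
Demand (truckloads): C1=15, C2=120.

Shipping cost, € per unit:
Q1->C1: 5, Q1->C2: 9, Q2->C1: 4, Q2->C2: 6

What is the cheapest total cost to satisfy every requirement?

960

A cheapest plan:
  Q1->C1: 15 × €5 = €75
  Q1->C2: 55 × €9 = €495
  Q2->C2: 65 × €6 = €390
Total = 75 + 495 + 390 = €960.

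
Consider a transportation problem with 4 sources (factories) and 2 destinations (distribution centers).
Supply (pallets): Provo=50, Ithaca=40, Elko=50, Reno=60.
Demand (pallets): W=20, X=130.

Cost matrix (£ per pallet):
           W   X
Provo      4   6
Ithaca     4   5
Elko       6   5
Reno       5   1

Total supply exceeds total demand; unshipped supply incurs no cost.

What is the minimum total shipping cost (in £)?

A cheapest plan:
  Ithaca–W: 20 × £4 = £80
  Ithaca–X: 20 × £5 = £100
  Elko–X: 50 × £5 = £250
  Reno–X: 60 × £1 = £60
Total = 80 + 100 + 250 + 60 = £490.

490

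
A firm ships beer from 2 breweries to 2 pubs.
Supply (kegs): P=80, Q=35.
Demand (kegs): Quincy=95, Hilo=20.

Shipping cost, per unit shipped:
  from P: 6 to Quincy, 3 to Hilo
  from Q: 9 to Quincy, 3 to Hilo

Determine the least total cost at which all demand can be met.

675

One minimum-cost allocation:
  P–Quincy: 80 × 6 = 480
  Q–Quincy: 15 × 9 = 135
  Q–Hilo: 20 × 3 = 60
Total = 480 + 135 + 60 = 675.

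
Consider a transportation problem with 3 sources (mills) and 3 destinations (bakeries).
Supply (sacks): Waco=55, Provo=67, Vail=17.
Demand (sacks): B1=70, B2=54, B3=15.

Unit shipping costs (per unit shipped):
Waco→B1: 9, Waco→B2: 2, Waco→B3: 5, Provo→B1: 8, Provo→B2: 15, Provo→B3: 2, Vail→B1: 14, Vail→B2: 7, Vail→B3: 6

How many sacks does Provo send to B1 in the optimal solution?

67

Solving gives:
  Waco->B1: 1 × 9 = 9
  Waco->B2: 54 × 2 = 108
  Provo->B1: 67 × 8 = 536
  Vail->B1: 2 × 14 = 28
  Vail->B3: 15 × 6 = 90
Total cost = 771.
So Provo→B1 carries 67 sacks.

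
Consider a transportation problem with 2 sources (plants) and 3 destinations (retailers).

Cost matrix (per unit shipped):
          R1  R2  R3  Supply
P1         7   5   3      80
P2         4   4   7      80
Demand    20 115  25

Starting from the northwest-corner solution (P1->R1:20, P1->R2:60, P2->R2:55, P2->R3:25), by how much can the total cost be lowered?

165

Current plan cost = 20·7 + 60·5 + 55·4 + 25·7 = 835.
Optimal plan:
  P1→R2: 55 × 5 = 275
  P1→R3: 25 × 3 = 75
  P2→R1: 20 × 4 = 80
  P2→R2: 60 × 4 = 240
Optimal cost = 670.
Saving = 835 − 670 = 165.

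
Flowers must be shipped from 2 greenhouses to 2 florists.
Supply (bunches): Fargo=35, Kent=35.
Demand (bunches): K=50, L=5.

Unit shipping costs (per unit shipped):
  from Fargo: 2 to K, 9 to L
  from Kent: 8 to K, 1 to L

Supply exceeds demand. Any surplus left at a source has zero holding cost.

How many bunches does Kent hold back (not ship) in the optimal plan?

15

An optimal plan:
  Fargo->K: 35 × 2 = 70
  Kent->K: 15 × 8 = 120
  Kent->L: 5 × 1 = 5
Total cost = 195.
Kent ships 20 of its 35, leaving 15.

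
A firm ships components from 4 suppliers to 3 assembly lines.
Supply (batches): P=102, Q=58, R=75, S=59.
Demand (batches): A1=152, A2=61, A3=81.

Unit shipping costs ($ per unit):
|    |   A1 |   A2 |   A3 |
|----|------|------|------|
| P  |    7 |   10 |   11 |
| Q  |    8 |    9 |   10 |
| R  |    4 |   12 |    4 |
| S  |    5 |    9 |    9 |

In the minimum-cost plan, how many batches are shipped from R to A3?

75

Optimal shipments:
  P–A1: 93 batches
  P–A2: 9 batches
  Q–A2: 52 batches
  Q–A3: 6 batches
  R–A3: 75 batches
  S–A1: 59 batches
Total cost = $1864.
So R→A3 carries 75 batches.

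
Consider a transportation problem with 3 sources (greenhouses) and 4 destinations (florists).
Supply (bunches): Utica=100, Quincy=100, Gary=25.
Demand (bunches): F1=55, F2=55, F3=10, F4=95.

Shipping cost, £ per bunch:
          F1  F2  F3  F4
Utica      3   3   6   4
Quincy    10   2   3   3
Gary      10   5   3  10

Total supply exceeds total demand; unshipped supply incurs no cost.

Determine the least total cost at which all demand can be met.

650

An optimal shipping plan:
  Utica–F1: 55 × £3 = £165
  Utica–F4: 45 × £4 = £180
  Quincy–F2: 50 × £2 = £100
  Quincy–F4: 50 × £3 = £150
  Gary–F2: 5 × £5 = £25
  Gary–F3: 10 × £3 = £30
Total = 165 + 180 + 100 + 150 + 25 + 30 = £650.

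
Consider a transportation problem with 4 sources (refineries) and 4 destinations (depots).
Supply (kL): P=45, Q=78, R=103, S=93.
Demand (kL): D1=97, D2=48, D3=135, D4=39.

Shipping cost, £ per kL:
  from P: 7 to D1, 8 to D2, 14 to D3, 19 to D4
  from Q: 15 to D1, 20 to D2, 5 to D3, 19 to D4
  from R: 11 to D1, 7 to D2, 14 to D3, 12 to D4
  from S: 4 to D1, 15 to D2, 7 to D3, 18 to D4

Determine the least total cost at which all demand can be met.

A cheapest plan:
  P to D1: 45 × £7 = £315
  Q to D3: 78 × £5 = £390
  R to D2: 48 × £7 = £336
  R to D3: 16 × £14 = £224
  R to D4: 39 × £12 = £468
  S to D1: 52 × £4 = £208
  S to D3: 41 × £7 = £287
Total = 315 + 390 + 336 + 224 + 468 + 208 + 287 = £2228.
(Supply check: P ships 45; Q ships 78; R ships 103; S ships 93.)

2228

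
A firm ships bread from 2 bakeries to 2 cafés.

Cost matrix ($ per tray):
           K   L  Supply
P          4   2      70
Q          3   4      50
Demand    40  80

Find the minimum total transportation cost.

One minimum-cost allocation:
  P to L: 70 × $2 = $140
  Q to K: 40 × $3 = $120
  Q to L: 10 × $4 = $40
Total = 140 + 120 + 40 = $300.
(Supply check: P ships 70; Q ships 50.)

300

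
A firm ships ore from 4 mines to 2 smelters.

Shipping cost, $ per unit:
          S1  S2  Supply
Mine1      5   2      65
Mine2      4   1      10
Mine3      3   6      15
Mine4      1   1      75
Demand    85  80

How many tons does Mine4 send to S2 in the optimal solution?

5

Optimal shipments:
  Mine1–S2: 65 × $2 = $130
  Mine2–S2: 10 × $1 = $10
  Mine3–S1: 15 × $3 = $45
  Mine4–S1: 70 × $1 = $70
  Mine4–S2: 5 × $1 = $5
Total cost = $260.
So Mine4→S2 carries 5 tons.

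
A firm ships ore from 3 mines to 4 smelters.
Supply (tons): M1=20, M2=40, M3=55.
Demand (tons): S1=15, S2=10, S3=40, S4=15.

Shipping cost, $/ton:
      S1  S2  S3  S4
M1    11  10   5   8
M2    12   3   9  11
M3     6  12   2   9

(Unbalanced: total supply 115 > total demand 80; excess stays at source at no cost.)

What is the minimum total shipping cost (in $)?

320

An optimal shipping plan:
  M1–S4: 15 tons
  M2–S2: 10 tons
  M3–S1: 15 tons
  M3–S3: 40 tons
Total cost = $320.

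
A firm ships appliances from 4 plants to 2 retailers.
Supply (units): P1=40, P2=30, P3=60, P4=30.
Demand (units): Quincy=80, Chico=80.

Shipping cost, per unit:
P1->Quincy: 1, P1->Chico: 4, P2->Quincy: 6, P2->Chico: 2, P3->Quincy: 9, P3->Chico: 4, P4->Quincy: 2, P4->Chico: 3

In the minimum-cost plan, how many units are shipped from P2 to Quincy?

Solving gives:
  P1–Quincy: 40 × 1 = 40
  P2–Quincy: 10 × 6 = 60
  P2–Chico: 20 × 2 = 40
  P3–Chico: 60 × 4 = 240
  P4–Quincy: 30 × 2 = 60
Total cost = 440.
So P2→Quincy carries 10 units.

10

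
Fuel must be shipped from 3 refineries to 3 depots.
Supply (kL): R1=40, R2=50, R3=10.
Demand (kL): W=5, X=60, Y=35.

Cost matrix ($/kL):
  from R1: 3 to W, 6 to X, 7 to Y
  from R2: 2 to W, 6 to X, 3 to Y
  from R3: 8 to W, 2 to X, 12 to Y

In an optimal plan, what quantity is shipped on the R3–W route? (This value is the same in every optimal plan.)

Solving gives:
  R1 to X: 40 × $6 = $240
  R2 to W: 5 × $2 = $10
  R2 to X: 10 × $6 = $60
  R2 to Y: 35 × $3 = $105
  R3 to X: 10 × $2 = $20
Total cost = $435.
The route R3→W is not used.

0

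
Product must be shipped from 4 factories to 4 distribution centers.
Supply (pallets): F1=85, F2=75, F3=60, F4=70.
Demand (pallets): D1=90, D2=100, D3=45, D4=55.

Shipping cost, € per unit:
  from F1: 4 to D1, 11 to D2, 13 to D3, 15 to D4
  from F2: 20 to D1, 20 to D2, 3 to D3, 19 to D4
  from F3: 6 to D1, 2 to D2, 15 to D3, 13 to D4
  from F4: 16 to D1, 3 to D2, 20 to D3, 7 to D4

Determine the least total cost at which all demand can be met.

1495

One minimum-cost allocation:
  F1→D1: 85 × €4 = €340
  F2→D3: 45 × €3 = €135
  F2→D4: 30 × €19 = €570
  F3→D1: 5 × €6 = €30
  F3→D2: 55 × €2 = €110
  F4→D2: 45 × €3 = €135
  F4→D4: 25 × €7 = €175
Total = 340 + 135 + 570 + 30 + 110 + 135 + 175 = €1495.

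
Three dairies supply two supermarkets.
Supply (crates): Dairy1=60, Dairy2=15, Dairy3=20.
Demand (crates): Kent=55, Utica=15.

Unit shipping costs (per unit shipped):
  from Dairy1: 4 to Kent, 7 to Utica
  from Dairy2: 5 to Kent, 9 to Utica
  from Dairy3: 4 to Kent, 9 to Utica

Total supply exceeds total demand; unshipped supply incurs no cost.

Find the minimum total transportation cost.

325

An optimal shipping plan:
  Dairy1->Kent: 35 crates
  Dairy1->Utica: 15 crates
  Dairy3->Kent: 20 crates
Total cost = 325.
(Supply check: Dairy1 ships 50; Dairy2 ships 0; Dairy3 ships 20.)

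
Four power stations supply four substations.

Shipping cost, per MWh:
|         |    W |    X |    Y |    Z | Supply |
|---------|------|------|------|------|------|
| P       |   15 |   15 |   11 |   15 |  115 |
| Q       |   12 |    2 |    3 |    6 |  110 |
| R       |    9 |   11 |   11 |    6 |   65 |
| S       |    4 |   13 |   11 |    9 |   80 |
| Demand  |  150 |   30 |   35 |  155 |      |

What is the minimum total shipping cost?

2835

One minimum-cost allocation:
  P–W: 70 MWh
  P–Y: 35 MWh
  P–Z: 10 MWh
  Q–X: 30 MWh
  Q–Z: 80 MWh
  R–Z: 65 MWh
  S–W: 80 MWh
Total cost = 2835.
(Supply check: P ships 115; Q ships 110; R ships 65; S ships 80.)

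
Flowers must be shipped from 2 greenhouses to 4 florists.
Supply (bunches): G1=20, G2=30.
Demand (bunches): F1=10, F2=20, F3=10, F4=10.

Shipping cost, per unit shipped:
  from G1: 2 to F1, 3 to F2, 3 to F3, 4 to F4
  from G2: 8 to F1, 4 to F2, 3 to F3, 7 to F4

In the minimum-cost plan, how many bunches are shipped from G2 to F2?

20

Solving gives:
  G1–F1: 10 × 2 = 20
  G1–F4: 10 × 4 = 40
  G2–F2: 20 × 4 = 80
  G2–F3: 10 × 3 = 30
Total cost = 170.
So G2→F2 carries 20 bunches.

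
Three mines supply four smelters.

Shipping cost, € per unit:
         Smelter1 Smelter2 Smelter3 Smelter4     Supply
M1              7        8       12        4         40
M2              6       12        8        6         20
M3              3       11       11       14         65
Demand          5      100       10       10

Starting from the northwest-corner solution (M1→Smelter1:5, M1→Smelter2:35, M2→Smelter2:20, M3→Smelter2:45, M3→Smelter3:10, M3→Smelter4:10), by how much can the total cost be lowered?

165

Current plan cost = 5·7 + 35·8 + 20·12 + 45·11 + 10·11 + 10·14 = €1300.
Optimal plan:
  M1–Smelter2: 40 × €8 = €320
  M2–Smelter3: 10 × €8 = €80
  M2–Smelter4: 10 × €6 = €60
  M3–Smelter1: 5 × €3 = €15
  M3–Smelter2: 60 × €11 = €660
Optimal cost = €1135.
Saving = 1300 − 1135 = €165.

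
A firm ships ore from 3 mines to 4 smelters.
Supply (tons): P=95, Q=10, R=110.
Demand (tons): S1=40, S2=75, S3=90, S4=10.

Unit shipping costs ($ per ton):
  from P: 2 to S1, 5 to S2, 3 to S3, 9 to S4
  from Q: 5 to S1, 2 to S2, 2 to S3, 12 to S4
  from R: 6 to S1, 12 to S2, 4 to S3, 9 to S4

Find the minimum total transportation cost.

Optimal allocation:
  P to S1: 30 × $2 = $60
  P to S2: 65 × $5 = $325
  Q to S2: 10 × $2 = $20
  R to S1: 10 × $6 = $60
  R to S3: 90 × $4 = $360
  R to S4: 10 × $9 = $90
Total = 60 + 325 + 20 + 60 + 360 + 90 = $915.

915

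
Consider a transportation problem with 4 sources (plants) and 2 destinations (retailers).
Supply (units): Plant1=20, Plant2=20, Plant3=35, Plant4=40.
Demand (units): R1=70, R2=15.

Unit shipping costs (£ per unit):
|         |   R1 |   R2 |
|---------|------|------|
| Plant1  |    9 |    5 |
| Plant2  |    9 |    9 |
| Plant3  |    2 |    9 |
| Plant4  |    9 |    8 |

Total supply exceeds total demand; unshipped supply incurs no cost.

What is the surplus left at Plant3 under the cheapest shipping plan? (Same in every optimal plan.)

0

An optimal plan:
  Plant1→R2: 15 × £5 = £75
  Plant2→R1: 20 × £9 = £180
  Plant3→R1: 35 × £2 = £70
  Plant4→R1: 15 × £9 = £135
Total cost = £460.
Plant3 ships 35 of its 35, leaving 0.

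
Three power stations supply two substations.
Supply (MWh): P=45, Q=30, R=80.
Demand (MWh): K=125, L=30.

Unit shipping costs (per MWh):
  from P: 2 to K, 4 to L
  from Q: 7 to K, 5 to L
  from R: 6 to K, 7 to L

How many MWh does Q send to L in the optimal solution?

30

Solving gives:
  P→K: 45 MWh
  Q→L: 30 MWh
  R→K: 80 MWh
Total cost = 720.
So Q→L carries 30 MWh.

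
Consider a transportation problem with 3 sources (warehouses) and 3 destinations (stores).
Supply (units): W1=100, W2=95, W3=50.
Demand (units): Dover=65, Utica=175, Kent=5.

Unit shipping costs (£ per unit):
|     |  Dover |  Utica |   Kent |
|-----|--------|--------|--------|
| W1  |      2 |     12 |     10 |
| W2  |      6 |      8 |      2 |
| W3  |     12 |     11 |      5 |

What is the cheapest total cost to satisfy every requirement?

One minimum-cost allocation:
  W1–Dover: 65 × £2 = £130
  W1–Utica: 35 × £12 = £420
  W2–Utica: 90 × £8 = £720
  W2–Kent: 5 × £2 = £10
  W3–Utica: 50 × £11 = £550
Total = 130 + 420 + 720 + 10 + 550 = £1830.
(Supply check: W1 ships 100; W2 ships 95; W3 ships 50.)

1830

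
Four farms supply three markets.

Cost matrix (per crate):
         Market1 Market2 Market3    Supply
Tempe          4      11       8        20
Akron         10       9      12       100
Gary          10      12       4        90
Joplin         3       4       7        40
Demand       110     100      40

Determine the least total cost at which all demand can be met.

Optimal allocation:
  Tempe–Market1: 20 × 4 = 80
  Akron–Market2: 100 × 9 = 900
  Gary–Market1: 50 × 10 = 500
  Gary–Market3: 40 × 4 = 160
  Joplin–Market1: 40 × 3 = 120
Total = 80 + 900 + 500 + 160 + 120 = 1760.
(Supply check: Tempe ships 20; Akron ships 100; Gary ships 90; Joplin ships 40.)

1760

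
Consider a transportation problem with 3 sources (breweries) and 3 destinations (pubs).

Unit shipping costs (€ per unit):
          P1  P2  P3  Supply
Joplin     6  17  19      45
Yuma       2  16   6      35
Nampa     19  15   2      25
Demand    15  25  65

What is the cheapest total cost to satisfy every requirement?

A cheapest plan:
  Joplin→P1: 15 × €6 = €90
  Joplin→P2: 25 × €17 = €425
  Joplin→P3: 5 × €19 = €95
  Yuma→P3: 35 × €6 = €210
  Nampa→P3: 25 × €2 = €50
Total = 90 + 425 + 95 + 210 + 50 = €870.
(Supply check: Joplin ships 45; Yuma ships 35; Nampa ships 25.)

870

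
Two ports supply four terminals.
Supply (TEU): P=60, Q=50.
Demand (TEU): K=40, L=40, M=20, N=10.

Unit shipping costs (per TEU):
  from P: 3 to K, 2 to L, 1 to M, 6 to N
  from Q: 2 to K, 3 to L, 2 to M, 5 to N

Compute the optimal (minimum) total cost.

230

One minimum-cost allocation:
  P–L: 40 × 2 = 80
  P–M: 20 × 1 = 20
  Q–K: 40 × 2 = 80
  Q–N: 10 × 5 = 50
Total = 80 + 20 + 80 + 50 = 230.
(Supply check: P ships 60; Q ships 50.)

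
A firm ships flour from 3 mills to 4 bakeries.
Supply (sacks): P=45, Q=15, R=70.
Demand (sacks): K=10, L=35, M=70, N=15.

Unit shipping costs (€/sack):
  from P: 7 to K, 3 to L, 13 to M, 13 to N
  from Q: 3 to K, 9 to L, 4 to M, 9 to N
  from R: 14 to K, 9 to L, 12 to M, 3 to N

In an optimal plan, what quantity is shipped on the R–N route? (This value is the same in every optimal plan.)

Solving gives:
  P–K: 10 × €7 = €70
  P–L: 35 × €3 = €105
  Q–M: 15 × €4 = €60
  R–M: 55 × €12 = €660
  R–N: 15 × €3 = €45
Total cost = €940.
So R→N carries 15 sacks.

15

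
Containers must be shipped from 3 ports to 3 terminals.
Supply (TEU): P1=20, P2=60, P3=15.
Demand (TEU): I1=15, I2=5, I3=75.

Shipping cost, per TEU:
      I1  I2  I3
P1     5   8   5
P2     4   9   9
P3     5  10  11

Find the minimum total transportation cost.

A cheapest plan:
  P1→I3: 20 × 5 = 100
  P2→I1: 5 × 4 = 20
  P2→I3: 55 × 9 = 495
  P3→I1: 10 × 5 = 50
  P3→I2: 5 × 10 = 50
Total = 100 + 20 + 495 + 50 + 50 = 715.

715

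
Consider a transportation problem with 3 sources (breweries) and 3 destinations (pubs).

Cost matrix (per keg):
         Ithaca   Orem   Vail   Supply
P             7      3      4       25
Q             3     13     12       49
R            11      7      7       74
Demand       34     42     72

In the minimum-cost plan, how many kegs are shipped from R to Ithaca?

0

The minimum-cost plan:
  P to Orem: 25 × 3 = 75
  Q to Ithaca: 34 × 3 = 102
  Q to Vail: 15 × 12 = 180
  R to Orem: 17 × 7 = 119
  R to Vail: 57 × 7 = 399
Total cost = 875.
The route R→Ithaca is not used.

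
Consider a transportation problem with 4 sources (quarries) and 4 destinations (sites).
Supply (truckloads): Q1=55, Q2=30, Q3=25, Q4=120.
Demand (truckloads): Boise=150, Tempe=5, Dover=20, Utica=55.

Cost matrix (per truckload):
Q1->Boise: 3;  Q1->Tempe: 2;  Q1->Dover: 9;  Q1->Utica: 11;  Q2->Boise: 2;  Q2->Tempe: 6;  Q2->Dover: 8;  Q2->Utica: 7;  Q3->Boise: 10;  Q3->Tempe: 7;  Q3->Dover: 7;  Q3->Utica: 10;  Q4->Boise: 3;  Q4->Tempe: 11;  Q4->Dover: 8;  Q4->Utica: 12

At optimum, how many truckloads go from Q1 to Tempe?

5

Optimal shipments:
  Q1 to Boise: 30 × 3 = 90
  Q1 to Tempe: 5 × 2 = 10
  Q1 to Utica: 20 × 11 = 220
  Q2 to Utica: 30 × 7 = 210
  Q3 to Dover: 20 × 7 = 140
  Q3 to Utica: 5 × 10 = 50
  Q4 to Boise: 120 × 3 = 360
Total cost = 1080.
So Q1→Tempe carries 5 truckloads.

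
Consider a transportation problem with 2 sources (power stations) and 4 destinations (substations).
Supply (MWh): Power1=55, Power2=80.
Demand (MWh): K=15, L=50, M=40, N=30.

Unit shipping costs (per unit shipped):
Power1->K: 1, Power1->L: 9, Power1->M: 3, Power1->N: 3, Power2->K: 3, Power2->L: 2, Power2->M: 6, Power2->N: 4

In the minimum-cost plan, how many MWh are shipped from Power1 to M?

Solving gives:
  Power1→K: 15 MWh
  Power1→M: 40 MWh
  Power2→L: 50 MWh
  Power2→N: 30 MWh
Total cost = 355.
So Power1→M carries 40 MWh.

40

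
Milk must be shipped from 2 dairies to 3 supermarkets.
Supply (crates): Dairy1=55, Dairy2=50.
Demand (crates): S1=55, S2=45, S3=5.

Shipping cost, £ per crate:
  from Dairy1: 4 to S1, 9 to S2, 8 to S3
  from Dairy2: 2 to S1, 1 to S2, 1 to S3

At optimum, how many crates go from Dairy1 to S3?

Optimal shipments:
  Dairy1–S1: 55 × £4 = £220
  Dairy2–S2: 45 × £1 = £45
  Dairy2–S3: 5 × £1 = £5
Total cost = £270.
The route Dairy1→S3 is not used.

0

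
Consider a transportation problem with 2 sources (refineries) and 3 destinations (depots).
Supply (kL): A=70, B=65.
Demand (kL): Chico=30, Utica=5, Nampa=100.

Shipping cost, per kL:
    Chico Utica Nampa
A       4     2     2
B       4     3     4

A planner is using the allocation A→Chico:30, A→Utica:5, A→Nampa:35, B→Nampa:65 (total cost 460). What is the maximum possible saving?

Current plan cost = 30·4 + 5·2 + 35·2 + 65·4 = 460.
Optimal plan:
  A to Nampa: 70 × 2 = 140
  B to Chico: 30 × 4 = 120
  B to Utica: 5 × 3 = 15
  B to Nampa: 30 × 4 = 120
Optimal cost = 395.
Saving = 460 − 395 = 65.

65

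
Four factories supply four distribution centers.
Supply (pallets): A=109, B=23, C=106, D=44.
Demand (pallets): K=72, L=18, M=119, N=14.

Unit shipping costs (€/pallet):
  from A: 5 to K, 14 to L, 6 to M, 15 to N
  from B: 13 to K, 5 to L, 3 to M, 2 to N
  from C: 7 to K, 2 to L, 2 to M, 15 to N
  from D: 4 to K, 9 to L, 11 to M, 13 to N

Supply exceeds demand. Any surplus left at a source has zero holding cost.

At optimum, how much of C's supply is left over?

0

Minimum-cost shipments:
  A to K: 28 × €5 = €140
  A to M: 22 × €6 = €132
  B to M: 9 × €3 = €27
  B to N: 14 × €2 = €28
  C to L: 18 × €2 = €36
  C to M: 88 × €2 = €176
  D to K: 44 × €4 = €176
Total cost = €715.
C ships 106 of its 106, leaving 0.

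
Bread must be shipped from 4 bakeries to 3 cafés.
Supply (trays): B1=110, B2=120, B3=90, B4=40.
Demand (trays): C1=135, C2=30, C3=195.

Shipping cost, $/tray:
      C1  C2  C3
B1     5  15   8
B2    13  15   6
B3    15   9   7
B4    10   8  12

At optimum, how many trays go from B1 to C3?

0

The minimum-cost plan:
  B1->C1: 110 × $5 = $550
  B2->C3: 120 × $6 = $720
  B3->C2: 15 × $9 = $135
  B3->C3: 75 × $7 = $525
  B4->C1: 25 × $10 = $250
  B4->C2: 15 × $8 = $120
Total cost = $2300.
The route B1→C3 is not used.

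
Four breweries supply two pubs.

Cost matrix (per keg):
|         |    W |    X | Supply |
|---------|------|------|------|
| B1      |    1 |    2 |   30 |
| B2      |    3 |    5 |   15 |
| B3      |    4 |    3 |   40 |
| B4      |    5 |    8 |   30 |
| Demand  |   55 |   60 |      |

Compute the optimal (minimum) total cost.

365

An optimal shipping plan:
  B1->W: 10 × 1 = 10
  B1->X: 20 × 2 = 40
  B2->W: 15 × 3 = 45
  B3->X: 40 × 3 = 120
  B4->W: 30 × 5 = 150
Total = 10 + 40 + 45 + 120 + 150 = 365.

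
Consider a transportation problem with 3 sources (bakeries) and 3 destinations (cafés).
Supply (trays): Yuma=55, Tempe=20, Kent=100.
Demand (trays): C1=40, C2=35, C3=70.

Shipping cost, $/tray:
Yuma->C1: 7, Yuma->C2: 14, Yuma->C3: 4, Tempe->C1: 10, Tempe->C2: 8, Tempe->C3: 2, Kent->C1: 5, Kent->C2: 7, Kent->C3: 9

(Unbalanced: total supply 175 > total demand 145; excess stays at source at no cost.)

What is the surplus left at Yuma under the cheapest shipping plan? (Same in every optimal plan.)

5

An optimal plan:
  Yuma->C3: 50 × $4 = $200
  Tempe->C3: 20 × $2 = $40
  Kent->C1: 40 × $5 = $200
  Kent->C2: 35 × $7 = $245
Total cost = $685.
Yuma ships 50 of its 55, leaving 5.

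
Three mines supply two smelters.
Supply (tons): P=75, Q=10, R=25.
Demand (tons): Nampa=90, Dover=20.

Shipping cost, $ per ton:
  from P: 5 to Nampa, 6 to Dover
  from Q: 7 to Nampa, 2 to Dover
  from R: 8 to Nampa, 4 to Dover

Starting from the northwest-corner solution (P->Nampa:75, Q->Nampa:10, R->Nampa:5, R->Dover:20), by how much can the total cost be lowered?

Current plan cost = 75·5 + 10·7 + 5·8 + 20·4 = $565.
Optimal plan:
  P→Nampa: 75 × $5 = $375
  Q→Dover: 10 × $2 = $20
  R→Nampa: 15 × $8 = $120
  R→Dover: 10 × $4 = $40
Optimal cost = $555.
Saving = 565 − 555 = $10.

10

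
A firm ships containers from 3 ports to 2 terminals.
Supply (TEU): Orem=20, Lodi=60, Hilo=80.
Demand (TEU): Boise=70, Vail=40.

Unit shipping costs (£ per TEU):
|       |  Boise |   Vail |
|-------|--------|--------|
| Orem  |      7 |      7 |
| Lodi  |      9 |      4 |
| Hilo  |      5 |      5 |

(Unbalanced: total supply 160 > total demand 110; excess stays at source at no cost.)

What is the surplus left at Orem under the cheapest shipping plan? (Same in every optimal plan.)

20

Minimum-cost shipments:
  Lodi->Vail: 40 × £4 = £160
  Hilo->Boise: 70 × £5 = £350
Total cost = £510.
Orem ships 0 of its 20, leaving 20.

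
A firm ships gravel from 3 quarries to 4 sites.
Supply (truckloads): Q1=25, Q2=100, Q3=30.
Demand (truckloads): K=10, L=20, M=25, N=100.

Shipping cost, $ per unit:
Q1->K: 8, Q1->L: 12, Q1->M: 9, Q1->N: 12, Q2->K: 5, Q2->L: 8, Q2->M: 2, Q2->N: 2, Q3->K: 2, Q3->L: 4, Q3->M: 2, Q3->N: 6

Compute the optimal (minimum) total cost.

A cheapest plan:
  Q1–K: 10 × $8 = $80
  Q1–M: 15 × $9 = $135
  Q2–N: 100 × $2 = $200
  Q3–L: 20 × $4 = $80
  Q3–M: 10 × $2 = $20
Total = 80 + 135 + 200 + 80 + 20 = $515.
(Supply check: Q1 ships 25; Q2 ships 100; Q3 ships 30.)

515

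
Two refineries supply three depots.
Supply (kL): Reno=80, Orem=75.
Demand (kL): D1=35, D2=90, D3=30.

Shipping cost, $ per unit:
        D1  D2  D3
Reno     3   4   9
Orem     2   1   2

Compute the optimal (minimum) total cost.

Optimal allocation:
  Reno to D1: 35 × $3 = $105
  Reno to D2: 45 × $4 = $180
  Orem to D2: 45 × $1 = $45
  Orem to D3: 30 × $2 = $60
Total = 105 + 180 + 45 + 60 = $390.

390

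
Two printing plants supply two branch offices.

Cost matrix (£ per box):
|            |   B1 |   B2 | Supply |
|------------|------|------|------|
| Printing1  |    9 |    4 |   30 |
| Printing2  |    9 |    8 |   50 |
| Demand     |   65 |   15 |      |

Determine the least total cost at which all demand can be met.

A cheapest plan:
  Printing1–B1: 15 × £9 = £135
  Printing1–B2: 15 × £4 = £60
  Printing2–B1: 50 × £9 = £450
Total = 135 + 60 + 450 = £645.

645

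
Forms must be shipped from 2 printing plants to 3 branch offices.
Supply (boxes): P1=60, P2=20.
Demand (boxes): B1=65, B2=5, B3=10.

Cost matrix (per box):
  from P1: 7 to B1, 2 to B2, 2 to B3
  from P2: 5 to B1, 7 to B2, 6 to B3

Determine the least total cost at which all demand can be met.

445

A cheapest plan:
  P1→B1: 45 × 7 = 315
  P1→B2: 5 × 2 = 10
  P1→B3: 10 × 2 = 20
  P2→B1: 20 × 5 = 100
Total = 315 + 10 + 20 + 100 = 445.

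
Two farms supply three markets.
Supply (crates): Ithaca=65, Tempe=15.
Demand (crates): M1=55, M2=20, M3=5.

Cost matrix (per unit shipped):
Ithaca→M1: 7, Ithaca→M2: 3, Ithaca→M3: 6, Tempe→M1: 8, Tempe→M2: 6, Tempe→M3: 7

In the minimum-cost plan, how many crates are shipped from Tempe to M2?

Solving gives:
  Ithaca->M1: 40 crates
  Ithaca->M2: 20 crates
  Ithaca->M3: 5 crates
  Tempe->M1: 15 crates
Total cost = 490.
The route Tempe→M2 is not used.

0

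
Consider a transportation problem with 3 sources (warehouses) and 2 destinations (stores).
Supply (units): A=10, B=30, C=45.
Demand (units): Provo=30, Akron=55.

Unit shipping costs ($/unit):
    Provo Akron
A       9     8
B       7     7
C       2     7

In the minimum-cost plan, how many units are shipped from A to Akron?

10

Solving gives:
  A->Akron: 10 units
  B->Akron: 30 units
  C->Provo: 30 units
  C->Akron: 15 units
Total cost = $455.
So A→Akron carries 10 units.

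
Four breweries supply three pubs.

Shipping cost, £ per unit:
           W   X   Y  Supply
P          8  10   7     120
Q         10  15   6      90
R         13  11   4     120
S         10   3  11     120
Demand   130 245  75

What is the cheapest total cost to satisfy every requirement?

Optimal allocation:
  P–W: 40 kegs
  P–X: 80 kegs
  Q–W: 90 kegs
  R–X: 45 kegs
  R–Y: 75 kegs
  S–X: 120 kegs
Total cost = £3175.

3175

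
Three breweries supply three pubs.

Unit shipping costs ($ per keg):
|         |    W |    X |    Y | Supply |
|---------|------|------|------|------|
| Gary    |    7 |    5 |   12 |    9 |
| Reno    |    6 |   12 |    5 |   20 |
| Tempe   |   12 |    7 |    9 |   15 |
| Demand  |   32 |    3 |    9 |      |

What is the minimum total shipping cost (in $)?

321

A cheapest plan:
  Gary->W: 9 × $7 = $63
  Reno->W: 20 × $6 = $120
  Tempe->W: 3 × $12 = $36
  Tempe->X: 3 × $7 = $21
  Tempe->Y: 9 × $9 = $81
Total = 63 + 120 + 36 + 21 + 81 = $321.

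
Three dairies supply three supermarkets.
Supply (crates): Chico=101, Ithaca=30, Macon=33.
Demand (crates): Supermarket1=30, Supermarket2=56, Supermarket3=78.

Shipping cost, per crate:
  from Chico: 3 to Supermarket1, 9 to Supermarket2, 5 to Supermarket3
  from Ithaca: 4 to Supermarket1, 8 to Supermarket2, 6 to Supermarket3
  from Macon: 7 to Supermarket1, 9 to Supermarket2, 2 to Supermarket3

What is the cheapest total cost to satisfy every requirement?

Optimal allocation:
  Chico→Supermarket1: 30 × 3 = 90
  Chico→Supermarket2: 26 × 9 = 234
  Chico→Supermarket3: 45 × 5 = 225
  Ithaca→Supermarket2: 30 × 8 = 240
  Macon→Supermarket3: 33 × 2 = 66
Total = 90 + 234 + 225 + 240 + 66 = 855.
(Supply check: Chico ships 101; Ithaca ships 30; Macon ships 33.)

855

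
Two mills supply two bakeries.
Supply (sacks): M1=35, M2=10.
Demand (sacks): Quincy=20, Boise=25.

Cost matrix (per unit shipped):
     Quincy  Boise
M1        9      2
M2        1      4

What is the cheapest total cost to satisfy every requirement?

150

A cheapest plan:
  M1–Quincy: 10 sacks
  M1–Boise: 25 sacks
  M2–Quincy: 10 sacks
Total cost = 150.
(Supply check: M1 ships 35; M2 ships 10.)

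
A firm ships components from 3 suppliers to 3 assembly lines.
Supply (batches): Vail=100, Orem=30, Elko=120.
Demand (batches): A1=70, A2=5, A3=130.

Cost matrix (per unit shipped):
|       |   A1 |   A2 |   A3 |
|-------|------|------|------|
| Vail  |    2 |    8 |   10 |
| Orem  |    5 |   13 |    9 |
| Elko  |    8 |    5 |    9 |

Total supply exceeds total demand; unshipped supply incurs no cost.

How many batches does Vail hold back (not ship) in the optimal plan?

30

An optimal plan:
  Vail to A1: 70 × 2 = 140
  Orem to A3: 30 × 9 = 270
  Elko to A2: 5 × 5 = 25
  Elko to A3: 100 × 9 = 900
Total cost = 1335.
Vail ships 70 of its 100, leaving 30.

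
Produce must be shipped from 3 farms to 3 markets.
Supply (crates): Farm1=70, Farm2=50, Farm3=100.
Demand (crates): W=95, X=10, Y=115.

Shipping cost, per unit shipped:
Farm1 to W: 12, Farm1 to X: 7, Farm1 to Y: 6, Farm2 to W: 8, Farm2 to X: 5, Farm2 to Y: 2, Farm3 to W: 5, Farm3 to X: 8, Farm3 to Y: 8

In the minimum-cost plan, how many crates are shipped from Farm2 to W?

Solving gives:
  Farm1->X: 5 × 7 = 35
  Farm1->Y: 65 × 6 = 390
  Farm2->Y: 50 × 2 = 100
  Farm3->W: 95 × 5 = 475
  Farm3->X: 5 × 8 = 40
Total cost = 1040.
The route Farm2→W is not used.

0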